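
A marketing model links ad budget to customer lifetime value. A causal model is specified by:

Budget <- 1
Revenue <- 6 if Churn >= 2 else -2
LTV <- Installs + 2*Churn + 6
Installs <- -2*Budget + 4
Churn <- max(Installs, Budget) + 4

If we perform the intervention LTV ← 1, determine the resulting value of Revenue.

6

The intervention breaks the incoming arrows to LTV: LTV <- Installs + 2*Churn + 6 no longer applies, and LTV = 1.
Since Revenue is not a descendant of the intervened variable, it is unaffected.
Installs = -2*Budget + 4  [with Budget=1]  = 2
Churn = max(Installs, Budget) + 4  [with Installs=2, Budget=1]  = 6
Revenue = 6 if Churn >= 2 else -2  [with Churn=6]  = 6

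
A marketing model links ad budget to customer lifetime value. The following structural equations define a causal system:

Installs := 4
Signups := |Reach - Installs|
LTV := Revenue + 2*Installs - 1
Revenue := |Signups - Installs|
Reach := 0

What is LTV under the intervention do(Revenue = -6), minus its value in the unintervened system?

Intervening sets Revenue = -6 and removes its equation (Revenue := |Signups - Installs|).
LTV = Revenue + 2*Installs - 1  [with Revenue=-6, Installs=4]  = 1
Without intervention: Signups = |Reach - Installs|  [with Reach=0, Installs=4]  = 4; Revenue = |Signups - Installs|  [with Signups=4, Installs=4]  = 0; LTV = Revenue + 2*Installs - 1  [with Revenue=0, Installs=4]  = 7.
Change = 1 − 7 = -6.

-6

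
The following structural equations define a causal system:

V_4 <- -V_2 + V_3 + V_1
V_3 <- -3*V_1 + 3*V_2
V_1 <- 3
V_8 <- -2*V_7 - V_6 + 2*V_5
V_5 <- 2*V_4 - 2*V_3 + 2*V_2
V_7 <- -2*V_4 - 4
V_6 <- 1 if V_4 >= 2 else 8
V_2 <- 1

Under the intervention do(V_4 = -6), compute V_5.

2

Intervening sets V_4 = -6 and removes its equation (V_4 <- -V_2 + V_3 + V_1).
V_3 = -3*V_1 + 3*V_2  [with V_1=3, V_2=1]  = -6
V_5 = 2*V_4 - 2*V_3 + 2*V_2  [with V_4=-6, V_3=-6, V_2=1]  = 2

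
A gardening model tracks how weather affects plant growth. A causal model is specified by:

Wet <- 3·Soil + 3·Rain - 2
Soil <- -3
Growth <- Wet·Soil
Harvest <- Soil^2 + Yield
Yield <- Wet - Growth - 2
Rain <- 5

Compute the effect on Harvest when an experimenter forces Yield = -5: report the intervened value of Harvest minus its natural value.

-19

The intervention breaks the incoming arrows to Yield: Yield <- Wet - Growth - 2 no longer applies, and Yield = -5.
Harvest = Soil^2 + Yield  [with Soil=-3, Yield=-5]  = 4
Without intervention: Wet = 3·Soil + 3·Rain - 2  [with Soil=-3, Rain=5]  = 4; Growth = Wet·Soil  [with Wet=4, Soil=-3]  = -12; Yield = Wet - Growth - 2  [with Wet=4, Growth=-12]  = 14; Harvest = Soil^2 + Yield  [with Soil=-3, Yield=14]  = 23.
Change = 4 − 23 = -19.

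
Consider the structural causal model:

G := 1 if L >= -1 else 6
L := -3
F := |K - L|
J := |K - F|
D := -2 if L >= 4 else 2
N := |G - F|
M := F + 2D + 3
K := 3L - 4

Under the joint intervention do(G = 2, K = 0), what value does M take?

10

Under do(G = 2, K = 0), each intervened variable's structural equation is replaced by its fixed value.
D = -2 if L >= 4 else 2  [with L=-3]  = 2
F = |K - L|  [with K=0, L=-3]  = 3
M = F + 2D + 3  [with F=3, D=2]  = 10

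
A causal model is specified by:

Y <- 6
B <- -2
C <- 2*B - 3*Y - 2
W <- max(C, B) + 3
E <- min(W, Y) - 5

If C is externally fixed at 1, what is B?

-2

Under do(C=1), the mechanism C <- 2*B - 3*Y - 2 is discarded; C is fixed at 1.
Since B is not a descendant of the intervened variable, it is unaffected.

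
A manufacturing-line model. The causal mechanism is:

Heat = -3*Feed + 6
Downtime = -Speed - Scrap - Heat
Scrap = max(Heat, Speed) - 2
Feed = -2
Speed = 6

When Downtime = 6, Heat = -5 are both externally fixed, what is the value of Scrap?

4

Under do(Downtime = 6, Heat = -5), each intervened variable's structural equation is replaced by its fixed value.
Scrap = max(Heat, Speed) - 2  [with Heat=-5, Speed=6]  = 4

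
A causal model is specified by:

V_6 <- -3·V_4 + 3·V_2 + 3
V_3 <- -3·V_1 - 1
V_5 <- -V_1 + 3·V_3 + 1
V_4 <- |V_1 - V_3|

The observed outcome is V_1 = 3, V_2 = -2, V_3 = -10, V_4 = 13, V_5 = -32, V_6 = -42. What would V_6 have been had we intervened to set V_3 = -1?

-15

The intervention breaks the incoming arrows to V_3: V_3 <- -3·V_1 - 1 no longer applies, and V_3 = -1.
V_4 = |V_1 - V_3|  [with V_1=3, V_3=-1]  = 4
V_6 = -3·V_4 + 3·V_2 + 3  [with V_4=4, V_2=-2]  = -15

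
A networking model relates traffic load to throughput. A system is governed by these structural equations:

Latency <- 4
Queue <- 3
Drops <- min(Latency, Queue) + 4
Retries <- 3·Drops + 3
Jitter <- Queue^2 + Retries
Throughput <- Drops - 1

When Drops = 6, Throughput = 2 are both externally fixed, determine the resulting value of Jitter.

The joint intervention fixes Drops = 6, Throughput = 2, removing each variable's own equation.
Retries = 3·Drops + 3  [with Drops=6]  = 21
Jitter = Queue^2 + Retries  [with Queue=3, Retries=21]  = 30

30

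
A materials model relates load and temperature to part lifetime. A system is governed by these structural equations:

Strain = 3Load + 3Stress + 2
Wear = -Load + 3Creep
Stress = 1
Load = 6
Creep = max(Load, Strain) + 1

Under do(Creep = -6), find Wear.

Intervening sets Creep = -6 and removes its equation (Creep = max(Load, Strain) + 1).
Wear = -Load + 3Creep  [with Load=6, Creep=-6]  = -24

-24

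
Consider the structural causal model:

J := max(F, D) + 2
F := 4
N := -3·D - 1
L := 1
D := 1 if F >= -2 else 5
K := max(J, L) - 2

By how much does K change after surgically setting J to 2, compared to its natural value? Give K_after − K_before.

The intervention breaks the incoming arrows to J: J := max(F, D) + 2 no longer applies, and J = 2.
K = max(J, L) - 2  [with J=2, L=1]  = 0
Without intervention: D = 1 if F >= -2 else 5  [with F=4]  = 1; J = max(F, D) + 2  [with F=4, D=1]  = 6; K = max(J, L) - 2  [with J=6, L=1]  = 4.
Change = 0 − 4 = -4.

-4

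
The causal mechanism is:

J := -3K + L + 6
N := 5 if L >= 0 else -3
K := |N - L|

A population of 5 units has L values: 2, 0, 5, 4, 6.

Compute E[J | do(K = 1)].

The intervention sets K=1 in all 5 units regardless of L. Recomputing J per unit gives 5, 3, 8, 7, 9; average 6.4.

6.4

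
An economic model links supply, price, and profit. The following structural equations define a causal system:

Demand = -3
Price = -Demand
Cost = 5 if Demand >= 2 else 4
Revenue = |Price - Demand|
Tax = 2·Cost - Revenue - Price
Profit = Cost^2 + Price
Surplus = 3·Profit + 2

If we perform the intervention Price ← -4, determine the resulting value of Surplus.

Under do(Price=-4), the mechanism Price = -Demand is discarded; Price is fixed at -4.
Cost = 5 if Demand >= 2 else 4  [with Demand=-3]  = 4
Profit = Cost^2 + Price  [with Cost=4, Price=-4]  = 12
Surplus = 3·Profit + 2  [with Profit=12]  = 38

38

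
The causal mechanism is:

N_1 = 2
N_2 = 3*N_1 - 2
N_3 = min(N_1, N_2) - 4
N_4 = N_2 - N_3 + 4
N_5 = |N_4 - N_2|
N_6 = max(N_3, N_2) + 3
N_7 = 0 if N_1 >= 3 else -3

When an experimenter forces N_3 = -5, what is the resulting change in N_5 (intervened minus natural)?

3

do(N_3=-5) replaces the equation N_3 = min(N_1, N_2) - 4 with the constant N_3 = -5.
N_2 = 3*N_1 - 2  [with N_1=2]  = 4
N_4 = N_2 - N_3 + 4  [with N_2=4, N_3=-5]  = 13
N_5 = |N_4 - N_2|  [with N_4=13, N_2=4]  = 9
Without intervention: N_2 = 3*N_1 - 2  [with N_1=2]  = 4; N_3 = min(N_1, N_2) - 4  [with N_1=2, N_2=4]  = -2; N_4 = N_2 - N_3 + 4  [with N_2=4, N_3=-2]  = 10; N_5 = |N_4 - N_2|  [with N_4=10, N_2=4]  = 6.
Change = 9 − 6 = 3.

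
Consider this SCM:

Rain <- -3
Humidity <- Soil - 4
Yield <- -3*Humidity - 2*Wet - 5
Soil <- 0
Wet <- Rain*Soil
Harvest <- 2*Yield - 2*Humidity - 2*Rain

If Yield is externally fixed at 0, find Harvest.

14

The intervention breaks the incoming arrows to Yield: Yield <- -3*Humidity - 2*Wet - 5 no longer applies, and Yield = 0.
Humidity = Soil - 4  [with Soil=0]  = -4
Harvest = 2*Yield - 2*Humidity - 2*Rain  [with Yield=0, Humidity=-4, Rain=-3]  = 14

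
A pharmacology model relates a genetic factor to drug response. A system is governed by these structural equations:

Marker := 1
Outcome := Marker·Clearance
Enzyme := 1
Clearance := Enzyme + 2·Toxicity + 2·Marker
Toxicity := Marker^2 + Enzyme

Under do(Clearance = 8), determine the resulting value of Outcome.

8

Intervening sets Clearance = 8 and removes its equation (Clearance := Enzyme + 2·Toxicity + 2·Marker).
Outcome = Marker·Clearance  [with Marker=1, Clearance=8]  = 8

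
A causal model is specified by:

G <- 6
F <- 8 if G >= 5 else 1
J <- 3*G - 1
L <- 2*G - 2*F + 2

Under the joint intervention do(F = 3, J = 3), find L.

8

Setting F = 3, J = 3 by intervention discards those variables' equations.
L = 2*G - 2*F + 2  [with G=6, F=3]  = 8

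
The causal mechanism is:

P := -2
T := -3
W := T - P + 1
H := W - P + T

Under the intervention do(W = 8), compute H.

The intervention breaks the incoming arrows to W: W := T - P + 1 no longer applies, and W = 8.
H = W - P + T  [with W=8, P=-2, T=-3]  = 7

7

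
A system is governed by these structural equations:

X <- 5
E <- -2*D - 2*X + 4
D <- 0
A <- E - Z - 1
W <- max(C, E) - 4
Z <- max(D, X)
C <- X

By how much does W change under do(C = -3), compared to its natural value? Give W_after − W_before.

Intervening sets C = -3 and removes its equation (C <- X).
E = -2*D - 2*X + 4  [with D=0, X=5]  = -6
W = max(C, E) - 4  [with C=-3, E=-6]  = -7
Without intervention: E = -2*D - 2*X + 4  [with D=0, X=5]  = -6; C = X  [with X=5]  = 5; W = max(C, E) - 4  [with C=5, E=-6]  = 1.
Change = -7 − 1 = -8.

-8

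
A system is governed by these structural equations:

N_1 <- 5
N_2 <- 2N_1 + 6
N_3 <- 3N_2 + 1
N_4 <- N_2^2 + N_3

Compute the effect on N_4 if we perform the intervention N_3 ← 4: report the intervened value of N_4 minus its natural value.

-45

The intervention breaks the incoming arrows to N_3: N_3 <- 3N_2 + 1 no longer applies, and N_3 = 4.
N_2 = 2N_1 + 6  [with N_1=5]  = 16
N_4 = N_2^2 + N_3  [with N_2=16, N_3=4]  = 260
Without intervention: N_2 = 2N_1 + 6  [with N_1=5]  = 16; N_3 = 3N_2 + 1  [with N_2=16]  = 49; N_4 = N_2^2 + N_3  [with N_2=16, N_3=49]  = 305.
Change = 260 − 305 = -45.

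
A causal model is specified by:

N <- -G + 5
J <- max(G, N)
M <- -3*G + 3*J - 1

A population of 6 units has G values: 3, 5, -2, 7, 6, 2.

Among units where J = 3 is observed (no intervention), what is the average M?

0.5

E[M|J=3] averages over only the 2 units with J=3 (G = 3, 2): M = -1, 2, mean 0.5.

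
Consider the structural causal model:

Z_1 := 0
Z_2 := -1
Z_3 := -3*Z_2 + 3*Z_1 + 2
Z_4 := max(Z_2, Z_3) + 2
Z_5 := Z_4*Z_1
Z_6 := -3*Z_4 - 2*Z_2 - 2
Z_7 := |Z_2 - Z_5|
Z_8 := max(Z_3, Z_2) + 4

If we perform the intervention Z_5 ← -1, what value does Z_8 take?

do(Z_5=-1) replaces the equation Z_5 := Z_4*Z_1 with the constant Z_5 = -1.
Z_8 is not downstream of the intervention, so its value is determined by the original equations.
Z_3 = -3*Z_2 + 3*Z_1 + 2  [with Z_2=-1, Z_1=0]  = 5
Z_8 = max(Z_3, Z_2) + 4  [with Z_3=5, Z_2=-1]  = 9

9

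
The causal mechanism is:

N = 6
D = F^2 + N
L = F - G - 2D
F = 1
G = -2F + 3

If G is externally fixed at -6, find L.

do(G=-6) replaces the equation G = -2F + 3 with the constant G = -6.
D = F^2 + N  [with F=1, N=6]  = 7
L = F - G - 2D  [with F=1, G=-6, D=7]  = -7

-7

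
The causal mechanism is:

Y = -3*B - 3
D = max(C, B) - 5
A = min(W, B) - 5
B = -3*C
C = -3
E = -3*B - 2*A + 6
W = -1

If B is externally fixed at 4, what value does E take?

The intervention breaks the incoming arrows to B: B = -3*C no longer applies, and B = 4.
A = min(W, B) - 5  [with W=-1, B=4]  = -6
E = -3*B - 2*A + 6  [with B=4, A=-6]  = 6

6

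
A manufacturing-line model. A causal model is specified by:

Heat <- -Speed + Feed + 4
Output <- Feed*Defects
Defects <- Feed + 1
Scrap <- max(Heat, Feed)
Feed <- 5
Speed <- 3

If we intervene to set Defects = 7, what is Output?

Under do(Defects=7), the mechanism Defects <- Feed + 1 is discarded; Defects is fixed at 7.
Output = Feed*Defects  [with Feed=5, Defects=7]  = 35

35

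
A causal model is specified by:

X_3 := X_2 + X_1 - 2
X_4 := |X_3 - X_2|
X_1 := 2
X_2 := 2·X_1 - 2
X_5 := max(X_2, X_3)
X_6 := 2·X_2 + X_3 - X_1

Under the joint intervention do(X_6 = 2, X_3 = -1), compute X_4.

3

Under do(X_6 = 2, X_3 = -1), each intervened variable's structural equation is replaced by its fixed value.
X_2 = 2·X_1 - 2  [with X_1=2]  = 2
X_4 = |X_3 - X_2|  [with X_3=-1, X_2=2]  = 3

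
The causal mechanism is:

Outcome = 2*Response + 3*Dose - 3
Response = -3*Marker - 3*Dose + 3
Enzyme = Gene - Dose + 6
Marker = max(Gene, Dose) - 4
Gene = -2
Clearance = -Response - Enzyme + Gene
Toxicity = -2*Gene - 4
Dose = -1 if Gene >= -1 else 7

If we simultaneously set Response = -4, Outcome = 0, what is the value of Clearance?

Setting Response = -4, Outcome = 0 by intervention discards those variables' equations.
Dose = -1 if Gene >= -1 else 7  [with Gene=-2]  = 7
Enzyme = Gene - Dose + 6  [with Gene=-2, Dose=7]  = -3
Clearance = -Response - Enzyme + Gene  [with Response=-4, Enzyme=-3, Gene=-2]  = 5

5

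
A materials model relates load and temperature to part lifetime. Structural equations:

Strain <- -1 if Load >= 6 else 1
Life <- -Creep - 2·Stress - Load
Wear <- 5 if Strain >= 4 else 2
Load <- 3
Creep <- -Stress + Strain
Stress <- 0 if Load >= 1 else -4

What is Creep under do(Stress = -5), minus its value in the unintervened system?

5

Under do(Stress=-5), the mechanism Stress <- 0 if Load >= 1 else -4 is discarded; Stress is fixed at -5.
Strain = -1 if Load >= 6 else 1  [with Load=3]  = 1
Creep = -Stress + Strain  [with Stress=-5, Strain=1]  = 6
Without intervention: Stress = 0 if Load >= 1 else -4  [with Load=3]  = 0; Strain = -1 if Load >= 6 else 1  [with Load=3]  = 1; Creep = -Stress + Strain  [with Stress=0, Strain=1]  = 1.
Change = 6 − 1 = 5.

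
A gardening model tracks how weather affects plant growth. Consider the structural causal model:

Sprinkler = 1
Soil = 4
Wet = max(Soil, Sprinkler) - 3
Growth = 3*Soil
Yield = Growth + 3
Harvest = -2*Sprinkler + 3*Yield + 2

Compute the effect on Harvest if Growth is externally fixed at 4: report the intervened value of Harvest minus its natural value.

Under do(Growth=4), the mechanism Growth = 3*Soil is discarded; Growth is fixed at 4.
Yield = Growth + 3  [with Growth=4]  = 7
Harvest = -2*Sprinkler + 3*Yield + 2  [with Sprinkler=1, Yield=7]  = 21
Without intervention: Growth = 3*Soil  [with Soil=4]  = 12; Yield = Growth + 3  [with Growth=12]  = 15; Harvest = -2*Sprinkler + 3*Yield + 2  [with Sprinkler=1, Yield=15]  = 45.
Change = 21 − 45 = -24.

-24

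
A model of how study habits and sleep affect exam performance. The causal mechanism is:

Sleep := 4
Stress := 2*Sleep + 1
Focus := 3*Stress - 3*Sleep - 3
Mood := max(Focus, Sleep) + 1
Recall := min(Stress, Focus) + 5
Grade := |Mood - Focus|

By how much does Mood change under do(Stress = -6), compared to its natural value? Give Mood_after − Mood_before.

Under do(Stress=-6), the mechanism Stress := 2*Sleep + 1 is discarded; Stress is fixed at -6.
Focus = 3*Stress - 3*Sleep - 3  [with Stress=-6, Sleep=4]  = -33
Mood = max(Focus, Sleep) + 1  [with Focus=-33, Sleep=4]  = 5
Without intervention: Stress = 2*Sleep + 1  [with Sleep=4]  = 9; Focus = 3*Stress - 3*Sleep - 3  [with Stress=9, Sleep=4]  = 12; Mood = max(Focus, Sleep) + 1  [with Focus=12, Sleep=4]  = 13.
Change = 5 − 13 = -8.

-8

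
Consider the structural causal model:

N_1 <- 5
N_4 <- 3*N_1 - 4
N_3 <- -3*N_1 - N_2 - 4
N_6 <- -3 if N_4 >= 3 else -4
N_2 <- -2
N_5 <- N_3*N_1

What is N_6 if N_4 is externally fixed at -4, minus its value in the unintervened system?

-1

Under do(N_4=-4), the mechanism N_4 <- 3*N_1 - 4 is discarded; N_4 is fixed at -4.
N_6 = -3 if N_4 >= 3 else -4  [with N_4=-4]  = -4
Without intervention: N_4 = 3*N_1 - 4  [with N_1=5]  = 11; N_6 = -3 if N_4 >= 3 else -4  [with N_4=11]  = -3.
Change = -4 − (-3) = -1.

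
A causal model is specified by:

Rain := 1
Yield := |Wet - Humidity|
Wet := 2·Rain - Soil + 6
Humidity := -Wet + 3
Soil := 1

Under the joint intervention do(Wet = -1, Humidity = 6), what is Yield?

7

Setting Wet = -1, Humidity = 6 by intervention discards those variables' equations.
Yield = |Wet - Humidity|  [with Wet=-1, Humidity=6]  = 7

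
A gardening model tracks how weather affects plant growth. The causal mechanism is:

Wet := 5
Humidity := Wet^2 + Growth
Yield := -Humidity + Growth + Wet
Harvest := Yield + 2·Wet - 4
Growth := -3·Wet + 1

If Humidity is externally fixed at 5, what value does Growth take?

Under do(Humidity=5), the mechanism Humidity := Wet^2 + Growth is discarded; Humidity is fixed at 5.
Since Growth is not a descendant of the intervened variable, it is unaffected.
Growth = -3·Wet + 1  [with Wet=5]  = -14

-14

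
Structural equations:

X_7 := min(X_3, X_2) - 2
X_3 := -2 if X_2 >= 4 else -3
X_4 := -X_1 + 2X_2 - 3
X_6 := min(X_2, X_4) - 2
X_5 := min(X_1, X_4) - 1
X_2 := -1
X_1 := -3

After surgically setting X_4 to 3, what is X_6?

Under do(X_4=3), the mechanism X_4 := -X_1 + 2X_2 - 3 is discarded; X_4 is fixed at 3.
X_6 = min(X_2, X_4) - 2  [with X_2=-1, X_4=3]  = -3

-3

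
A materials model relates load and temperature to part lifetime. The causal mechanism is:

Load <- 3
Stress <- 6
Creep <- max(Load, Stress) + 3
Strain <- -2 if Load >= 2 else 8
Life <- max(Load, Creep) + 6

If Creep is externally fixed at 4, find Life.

10

Intervening sets Creep = 4 and removes its equation (Creep <- max(Load, Stress) + 3).
Life = max(Load, Creep) + 6  [with Load=3, Creep=4]  = 10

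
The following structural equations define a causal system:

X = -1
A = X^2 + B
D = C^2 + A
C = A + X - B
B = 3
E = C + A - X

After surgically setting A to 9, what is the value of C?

5

The intervention breaks the incoming arrows to A: A = X^2 + B no longer applies, and A = 9.
C = A + X - B  [with A=9, X=-1, B=3]  = 5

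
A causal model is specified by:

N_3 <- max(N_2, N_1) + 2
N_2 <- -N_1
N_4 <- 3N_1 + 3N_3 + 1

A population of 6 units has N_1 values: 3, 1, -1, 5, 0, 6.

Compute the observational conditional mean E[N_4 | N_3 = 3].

E[N_4|N_3=3] averages over only the 2 units with N_3=3 (N_1 = 1, -1): N_4 = 13, 7, mean 10.

10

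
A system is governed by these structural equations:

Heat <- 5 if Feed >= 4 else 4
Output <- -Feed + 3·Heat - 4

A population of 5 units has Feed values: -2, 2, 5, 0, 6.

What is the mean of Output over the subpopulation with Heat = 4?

8

Observing Heat=4 restricts to units where Heat's equation naturally yields 4: Feed ∈ {-2, 2, 0}. In that subpopulation Output = 10, 6, 8, mean 8.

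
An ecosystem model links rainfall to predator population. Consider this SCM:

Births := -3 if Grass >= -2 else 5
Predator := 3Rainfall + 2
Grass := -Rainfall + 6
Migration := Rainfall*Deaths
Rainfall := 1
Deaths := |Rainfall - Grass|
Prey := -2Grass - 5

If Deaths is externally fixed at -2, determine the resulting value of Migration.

-2

Intervening sets Deaths = -2 and removes its equation (Deaths := |Rainfall - Grass|).
Migration = Rainfall*Deaths  [with Rainfall=1, Deaths=-2]  = -2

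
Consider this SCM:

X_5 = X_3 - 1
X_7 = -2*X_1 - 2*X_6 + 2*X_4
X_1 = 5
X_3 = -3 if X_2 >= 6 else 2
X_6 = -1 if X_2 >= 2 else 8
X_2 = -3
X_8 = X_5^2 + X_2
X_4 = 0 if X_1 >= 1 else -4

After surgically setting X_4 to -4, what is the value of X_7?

The intervention breaks the incoming arrows to X_4: X_4 = 0 if X_1 >= 1 else -4 no longer applies, and X_4 = -4.
X_6 = -1 if X_2 >= 2 else 8  [with X_2=-3]  = 8
X_7 = -2*X_1 - 2*X_6 + 2*X_4  [with X_1=5, X_6=8, X_4=-4]  = -34

-34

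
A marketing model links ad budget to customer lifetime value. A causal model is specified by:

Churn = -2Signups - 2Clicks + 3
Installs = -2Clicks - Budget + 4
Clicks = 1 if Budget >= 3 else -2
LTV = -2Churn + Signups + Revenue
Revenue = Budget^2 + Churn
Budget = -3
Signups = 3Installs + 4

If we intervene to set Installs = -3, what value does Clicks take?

Under do(Installs=-3), the mechanism Installs = -2Clicks - Budget + 4 is discarded; Installs is fixed at -3.
Since Clicks is not a descendant of the intervened variable, it is unaffected.
Clicks = 1 if Budget >= 3 else -2  [with Budget=-3]  = -2

-2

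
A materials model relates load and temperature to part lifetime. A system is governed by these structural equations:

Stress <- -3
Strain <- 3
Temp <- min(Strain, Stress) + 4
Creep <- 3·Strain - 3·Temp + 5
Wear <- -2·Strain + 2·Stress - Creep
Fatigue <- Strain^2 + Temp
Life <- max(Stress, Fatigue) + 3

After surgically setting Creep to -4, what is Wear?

-8

Intervening sets Creep = -4 and removes its equation (Creep <- 3·Strain - 3·Temp + 5).
Wear = -2·Strain + 2·Stress - Creep  [with Strain=3, Stress=-3, Creep=-4]  = -8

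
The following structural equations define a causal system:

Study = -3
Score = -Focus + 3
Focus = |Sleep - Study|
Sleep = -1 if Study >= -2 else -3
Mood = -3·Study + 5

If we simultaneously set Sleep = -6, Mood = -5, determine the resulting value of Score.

0

The joint intervention fixes Sleep = -6, Mood = -5, removing each variable's own equation.
Focus = |Sleep - Study|  [with Sleep=-6, Study=-3]  = 3
Score = -Focus + 3  [with Focus=3]  = 0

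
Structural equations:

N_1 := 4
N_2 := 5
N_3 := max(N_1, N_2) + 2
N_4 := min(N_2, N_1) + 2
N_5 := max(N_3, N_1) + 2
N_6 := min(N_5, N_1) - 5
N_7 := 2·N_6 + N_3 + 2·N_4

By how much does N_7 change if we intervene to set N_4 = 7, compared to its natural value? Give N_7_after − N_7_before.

2

The intervention breaks the incoming arrows to N_4: N_4 := min(N_2, N_1) + 2 no longer applies, and N_4 = 7.
N_3 = max(N_1, N_2) + 2  [with N_1=4, N_2=5]  = 7
N_5 = max(N_3, N_1) + 2  [with N_3=7, N_1=4]  = 9
N_6 = min(N_5, N_1) - 5  [with N_5=9, N_1=4]  = -1
N_7 = 2·N_6 + N_3 + 2·N_4  [with N_6=-1, N_3=7, N_4=7]  = 19
Without intervention: N_3 = max(N_1, N_2) + 2  [with N_1=4, N_2=5]  = 7; N_4 = min(N_2, N_1) + 2  [with N_2=5, N_1=4]  = 6; N_5 = max(N_3, N_1) + 2  [with N_3=7, N_1=4]  = 9; N_6 = min(N_5, N_1) - 5  [with N_5=9, N_1=4]  = -1; N_7 = 2·N_6 + N_3 + 2·N_4  [with N_6=-1, N_3=7, N_4=6]  = 17.
Change = 19 − 17 = 2.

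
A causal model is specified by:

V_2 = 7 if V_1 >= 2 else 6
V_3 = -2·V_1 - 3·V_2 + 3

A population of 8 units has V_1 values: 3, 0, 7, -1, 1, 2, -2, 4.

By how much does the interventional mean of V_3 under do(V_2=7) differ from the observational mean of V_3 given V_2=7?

4.5

Every unit gets V_2=7 under the intervention. V_3 values become -24, -18, -32, -16, -20, -22, -14, -26; E[V_3|do(V_2=7)] = -21.5.
Conditioning on V_2=7 selects the 4 unit(s) with V_1 ∈ {3, 7, 2, 4}. Their V_3 values: -24, -32, -22, -26. Mean = -26.
Difference = -21.5 − (-26) = 4.5.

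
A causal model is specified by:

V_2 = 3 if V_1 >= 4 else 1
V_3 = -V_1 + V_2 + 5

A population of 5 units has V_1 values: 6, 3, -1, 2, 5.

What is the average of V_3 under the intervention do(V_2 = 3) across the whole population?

5

The intervention sets V_2=3 in all 5 units regardless of V_1. Recomputing V_3 per unit gives 2, 5, 9, 6, 3; average 5.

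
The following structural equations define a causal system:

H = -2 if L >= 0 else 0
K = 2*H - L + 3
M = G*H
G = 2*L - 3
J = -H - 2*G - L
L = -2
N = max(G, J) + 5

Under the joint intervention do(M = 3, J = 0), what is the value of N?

5

Setting M = 3, J = 0 by intervention discards those variables' equations.
G = 2*L - 3  [with L=-2]  = -7
N = max(G, J) + 5  [with G=-7, J=0]  = 5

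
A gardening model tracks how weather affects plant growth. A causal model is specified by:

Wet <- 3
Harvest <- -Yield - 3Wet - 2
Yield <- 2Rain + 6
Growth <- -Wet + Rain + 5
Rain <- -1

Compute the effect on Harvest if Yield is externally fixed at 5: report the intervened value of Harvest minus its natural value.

Intervening sets Yield = 5 and removes its equation (Yield <- 2Rain + 6).
Harvest = -Yield - 3Wet - 2  [with Yield=5, Wet=3]  = -16
Without intervention: Yield = 2Rain + 6  [with Rain=-1]  = 4; Harvest = -Yield - 3Wet - 2  [with Yield=4, Wet=3]  = -15.
Change = -16 − (-15) = -1.

-1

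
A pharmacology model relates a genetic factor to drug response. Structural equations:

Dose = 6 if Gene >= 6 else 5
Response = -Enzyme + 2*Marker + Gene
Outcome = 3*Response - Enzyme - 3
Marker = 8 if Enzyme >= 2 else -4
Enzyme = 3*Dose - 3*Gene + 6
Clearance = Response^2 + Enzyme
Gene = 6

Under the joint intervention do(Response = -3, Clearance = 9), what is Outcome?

-18

Under do(Response = -3, Clearance = 9), each intervened variable's structural equation is replaced by its fixed value.
Dose = 6 if Gene >= 6 else 5  [with Gene=6]  = 6
Enzyme = 3*Dose - 3*Gene + 6  [with Dose=6, Gene=6]  = 6
Outcome = 3*Response - Enzyme - 3  [with Response=-3, Enzyme=6]  = -18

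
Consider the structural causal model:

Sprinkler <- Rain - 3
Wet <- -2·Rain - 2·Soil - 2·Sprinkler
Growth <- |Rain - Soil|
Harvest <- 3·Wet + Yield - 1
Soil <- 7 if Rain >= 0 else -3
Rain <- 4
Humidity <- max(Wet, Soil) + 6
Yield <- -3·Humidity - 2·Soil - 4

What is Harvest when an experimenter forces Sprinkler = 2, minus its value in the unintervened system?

-6

do(Sprinkler=2) replaces the equation Sprinkler <- Rain - 3 with the constant Sprinkler = 2.
Soil = 7 if Rain >= 0 else -3  [with Rain=4]  = 7
Wet = -2·Rain - 2·Soil - 2·Sprinkler  [with Rain=4, Soil=7, Sprinkler=2]  = -26
Humidity = max(Wet, Soil) + 6  [with Wet=-26, Soil=7]  = 13
Yield = -3·Humidity - 2·Soil - 4  [with Humidity=13, Soil=7]  = -57
Harvest = 3·Wet + Yield - 1  [with Wet=-26, Yield=-57]  = -136
Without intervention: Sprinkler = Rain - 3  [with Rain=4]  = 1; Soil = 7 if Rain >= 0 else -3  [with Rain=4]  = 7; Wet = -2·Rain - 2·Soil - 2·Sprinkler  [with Rain=4, Soil=7, Sprinkler=1]  = -24; Humidity = max(Wet, Soil) + 6  [with Wet=-24, Soil=7]  = 13; Yield = -3·Humidity - 2·Soil - 4  [with Humidity=13, Soil=7]  = -57; Harvest = 3·Wet + Yield - 1  [with Wet=-24, Yield=-57]  = -130.
Change = -136 − (-130) = -6.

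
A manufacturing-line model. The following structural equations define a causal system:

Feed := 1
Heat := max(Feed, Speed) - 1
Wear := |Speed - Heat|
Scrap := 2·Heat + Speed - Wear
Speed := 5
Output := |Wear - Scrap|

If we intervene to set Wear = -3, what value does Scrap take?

16

Intervening sets Wear = -3 and removes its equation (Wear := |Speed - Heat|).
Heat = max(Feed, Speed) - 1  [with Feed=1, Speed=5]  = 4
Scrap = 2·Heat + Speed - Wear  [with Heat=4, Speed=5, Wear=-3]  = 16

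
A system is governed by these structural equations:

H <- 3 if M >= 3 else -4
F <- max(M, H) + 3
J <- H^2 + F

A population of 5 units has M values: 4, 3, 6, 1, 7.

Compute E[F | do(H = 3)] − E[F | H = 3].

-0.4

Every unit gets H=3 under the intervention. F values become 7, 6, 9, 6, 10; E[F|do(H=3)] = 7.6.
Conditioning on H=3 selects the 4 unit(s) with M ∈ {4, 3, 6, 7}. Their F values: 7, 6, 9, 10. Mean = 8.
Difference = 7.6 − 8 = -0.4.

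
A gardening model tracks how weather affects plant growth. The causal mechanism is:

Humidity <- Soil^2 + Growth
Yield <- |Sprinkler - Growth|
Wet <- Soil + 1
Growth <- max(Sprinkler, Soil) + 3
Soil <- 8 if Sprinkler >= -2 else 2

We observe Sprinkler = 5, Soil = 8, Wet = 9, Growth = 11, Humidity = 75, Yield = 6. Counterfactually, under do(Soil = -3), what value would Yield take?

Under do(Soil=-3), the mechanism Soil <- 8 if Sprinkler >= -2 else 2 is discarded; Soil is fixed at -3.
Growth = max(Sprinkler, Soil) + 3  [with Sprinkler=5, Soil=-3]  = 8
Yield = |Sprinkler - Growth|  [with Sprinkler=5, Growth=8]  = 3

3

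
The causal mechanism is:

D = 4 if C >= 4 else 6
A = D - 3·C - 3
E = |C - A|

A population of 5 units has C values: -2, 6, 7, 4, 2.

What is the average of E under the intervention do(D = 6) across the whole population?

Every unit gets D=6 under the intervention. E values become 11, 21, 25, 13, 5; E[E|do(D=6)] = 15.

15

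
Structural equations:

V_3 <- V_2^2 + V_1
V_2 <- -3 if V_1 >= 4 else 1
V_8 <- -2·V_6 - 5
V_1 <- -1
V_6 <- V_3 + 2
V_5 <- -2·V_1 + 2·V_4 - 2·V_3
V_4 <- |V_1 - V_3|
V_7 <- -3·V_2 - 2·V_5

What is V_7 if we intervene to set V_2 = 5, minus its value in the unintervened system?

-12

Under do(V_2=5), the mechanism V_2 <- -3 if V_1 >= 4 else 1 is discarded; V_2 is fixed at 5.
V_3 = V_2^2 + V_1  [with V_2=5, V_1=-1]  = 24
V_4 = |V_1 - V_3|  [with V_1=-1, V_3=24]  = 25
V_5 = -2·V_1 + 2·V_4 - 2·V_3  [with V_1=-1, V_4=25, V_3=24]  = 4
V_7 = -3·V_2 - 2·V_5  [with V_2=5, V_5=4]  = -23
Without intervention: V_2 = -3 if V_1 >= 4 else 1  [with V_1=-1]  = 1; V_3 = V_2^2 + V_1  [with V_2=1, V_1=-1]  = 0; V_4 = |V_1 - V_3|  [with V_1=-1, V_3=0]  = 1; V_5 = -2·V_1 + 2·V_4 - 2·V_3  [with V_1=-1, V_4=1, V_3=0]  = 4; V_7 = -3·V_2 - 2·V_5  [with V_2=1, V_5=4]  = -11.
Change = -23 − (-11) = -12.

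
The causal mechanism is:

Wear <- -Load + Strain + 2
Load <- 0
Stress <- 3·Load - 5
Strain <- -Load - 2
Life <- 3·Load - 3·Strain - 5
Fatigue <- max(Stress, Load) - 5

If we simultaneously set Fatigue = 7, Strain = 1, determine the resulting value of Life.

The joint intervention fixes Fatigue = 7, Strain = 1, removing each variable's own equation.
Life = 3·Load - 3·Strain - 5  [with Load=0, Strain=1]  = -8

-8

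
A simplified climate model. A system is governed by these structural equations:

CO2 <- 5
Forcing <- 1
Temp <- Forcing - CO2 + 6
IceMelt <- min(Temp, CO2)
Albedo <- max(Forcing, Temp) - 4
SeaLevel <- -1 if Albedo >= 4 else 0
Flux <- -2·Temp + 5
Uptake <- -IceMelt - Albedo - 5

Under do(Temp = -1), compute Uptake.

The intervention breaks the incoming arrows to Temp: Temp <- Forcing - CO2 + 6 no longer applies, and Temp = -1.
IceMelt = min(Temp, CO2)  [with Temp=-1, CO2=5]  = -1
Albedo = max(Forcing, Temp) - 4  [with Forcing=1, Temp=-1]  = -3
Uptake = -IceMelt - Albedo - 5  [with IceMelt=-1, Albedo=-3]  = -1

-1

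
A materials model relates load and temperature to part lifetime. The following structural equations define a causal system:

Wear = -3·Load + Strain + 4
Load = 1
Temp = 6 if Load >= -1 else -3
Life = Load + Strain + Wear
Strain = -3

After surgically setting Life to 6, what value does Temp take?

do(Life=6) replaces the equation Life = Load + Strain + Wear with the constant Life = 6.
Temp is not downstream of the intervention, so its value is determined by the original equations.
Temp = 6 if Load >= -1 else -3  [with Load=1]  = 6

6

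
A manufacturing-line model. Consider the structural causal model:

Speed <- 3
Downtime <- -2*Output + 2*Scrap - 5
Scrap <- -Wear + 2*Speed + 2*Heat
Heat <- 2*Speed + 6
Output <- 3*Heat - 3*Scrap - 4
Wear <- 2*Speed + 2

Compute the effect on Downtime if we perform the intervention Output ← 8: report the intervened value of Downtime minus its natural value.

-84

The intervention breaks the incoming arrows to Output: Output <- 3*Heat - 3*Scrap - 4 no longer applies, and Output = 8.
Heat = 2*Speed + 6  [with Speed=3]  = 12
Wear = 2*Speed + 2  [with Speed=3]  = 8
Scrap = -Wear + 2*Speed + 2*Heat  [with Wear=8, Speed=3, Heat=12]  = 22
Downtime = -2*Output + 2*Scrap - 5  [with Output=8, Scrap=22]  = 23
Without intervention: Heat = 2*Speed + 6  [with Speed=3]  = 12; Wear = 2*Speed + 2  [with Speed=3]  = 8; Scrap = -Wear + 2*Speed + 2*Heat  [with Wear=8, Speed=3, Heat=12]  = 22; Output = 3*Heat - 3*Scrap - 4  [with Heat=12, Scrap=22]  = -34; Downtime = -2*Output + 2*Scrap - 5  [with Output=-34, Scrap=22]  = 107.
Change = 23 − 107 = -84.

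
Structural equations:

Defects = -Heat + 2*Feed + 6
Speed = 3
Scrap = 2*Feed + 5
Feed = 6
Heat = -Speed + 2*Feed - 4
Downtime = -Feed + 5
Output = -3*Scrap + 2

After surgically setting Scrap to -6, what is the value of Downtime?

Under do(Scrap=-6), the mechanism Scrap = 2*Feed + 5 is discarded; Scrap is fixed at -6.
Since Downtime is not a descendant of the intervened variable, it is unaffected.
Downtime = -Feed + 5  [with Feed=6]  = -1

-1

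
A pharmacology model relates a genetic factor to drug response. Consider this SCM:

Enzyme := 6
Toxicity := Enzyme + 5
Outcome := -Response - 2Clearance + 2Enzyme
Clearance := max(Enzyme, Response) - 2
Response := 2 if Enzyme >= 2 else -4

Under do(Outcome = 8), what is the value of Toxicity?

do(Outcome=8) replaces the equation Outcome := -Response - 2Clearance + 2Enzyme with the constant Outcome = 8.
Toxicity is not downstream of the intervention, so its value is determined by the original equations.
Toxicity = Enzyme + 5  [with Enzyme=6]  = 11

11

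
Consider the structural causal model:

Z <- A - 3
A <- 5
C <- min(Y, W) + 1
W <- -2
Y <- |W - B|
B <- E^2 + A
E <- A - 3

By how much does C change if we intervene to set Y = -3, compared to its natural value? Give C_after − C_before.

Intervening sets Y = -3 and removes its equation (Y <- |W - B|).
C = min(Y, W) + 1  [with Y=-3, W=-2]  = -2
Without intervention: E = A - 3  [with A=5]  = 2; B = E^2 + A  [with E=2, A=5]  = 9; Y = |W - B|  [with W=-2, B=9]  = 11; C = min(Y, W) + 1  [with Y=11, W=-2]  = -1.
Change = -2 − (-1) = -1.

-1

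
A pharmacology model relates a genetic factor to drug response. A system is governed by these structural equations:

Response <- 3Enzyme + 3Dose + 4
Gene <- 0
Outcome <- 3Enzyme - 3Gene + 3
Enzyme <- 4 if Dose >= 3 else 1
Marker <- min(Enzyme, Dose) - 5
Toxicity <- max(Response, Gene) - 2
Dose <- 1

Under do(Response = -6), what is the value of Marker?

The intervention breaks the incoming arrows to Response: Response <- 3Enzyme + 3Dose + 4 no longer applies, and Response = -6.
Since Marker is not a descendant of the intervened variable, it is unaffected.
Enzyme = 4 if Dose >= 3 else 1  [with Dose=1]  = 1
Marker = min(Enzyme, Dose) - 5  [with Enzyme=1, Dose=1]  = -4

-4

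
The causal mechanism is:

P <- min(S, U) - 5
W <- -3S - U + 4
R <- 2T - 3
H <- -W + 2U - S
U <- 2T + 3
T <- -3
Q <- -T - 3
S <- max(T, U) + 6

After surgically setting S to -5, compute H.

-23

The intervention breaks the incoming arrows to S: S <- max(T, U) + 6 no longer applies, and S = -5.
U = 2T + 3  [with T=-3]  = -3
W = -3S - U + 4  [with S=-5, U=-3]  = 22
H = -W + 2U - S  [with W=22, U=-3, S=-5]  = -23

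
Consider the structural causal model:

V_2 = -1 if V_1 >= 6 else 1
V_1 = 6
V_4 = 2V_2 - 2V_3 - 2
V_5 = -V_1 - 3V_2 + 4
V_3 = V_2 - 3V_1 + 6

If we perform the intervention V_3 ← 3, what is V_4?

The intervention breaks the incoming arrows to V_3: V_3 = V_2 - 3V_1 + 6 no longer applies, and V_3 = 3.
V_2 = -1 if V_1 >= 6 else 1  [with V_1=6]  = -1
V_4 = 2V_2 - 2V_3 - 2  [with V_2=-1, V_3=3]  = -10

-10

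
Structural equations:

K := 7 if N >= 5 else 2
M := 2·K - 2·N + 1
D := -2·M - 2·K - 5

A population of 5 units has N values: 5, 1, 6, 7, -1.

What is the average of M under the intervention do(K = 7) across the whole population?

Every unit gets K=7 under the intervention. M values become 5, 13, 3, 1, 17; E[M|do(K=7)] = 7.8.

7.8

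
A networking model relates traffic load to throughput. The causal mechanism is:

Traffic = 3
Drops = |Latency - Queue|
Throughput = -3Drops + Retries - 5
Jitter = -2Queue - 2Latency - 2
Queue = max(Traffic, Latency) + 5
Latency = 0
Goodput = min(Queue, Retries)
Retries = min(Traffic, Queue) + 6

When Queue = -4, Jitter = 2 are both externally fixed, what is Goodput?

-4

Setting Queue = -4, Jitter = 2 by intervention discards those variables' equations.
Retries = min(Traffic, Queue) + 6  [with Traffic=3, Queue=-4]  = 2
Goodput = min(Queue, Retries)  [with Queue=-4, Retries=2]  = -4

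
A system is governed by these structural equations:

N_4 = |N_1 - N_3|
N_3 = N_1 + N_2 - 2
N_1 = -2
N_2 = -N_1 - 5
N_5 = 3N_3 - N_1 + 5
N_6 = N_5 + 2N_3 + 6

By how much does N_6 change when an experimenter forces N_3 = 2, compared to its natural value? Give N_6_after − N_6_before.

45

The intervention breaks the incoming arrows to N_3: N_3 = N_1 + N_2 - 2 no longer applies, and N_3 = 2.
N_5 = 3N_3 - N_1 + 5  [with N_3=2, N_1=-2]  = 13
N_6 = N_5 + 2N_3 + 6  [with N_5=13, N_3=2]  = 23
Without intervention: N_2 = -N_1 - 5  [with N_1=-2]  = -3; N_3 = N_1 + N_2 - 2  [with N_1=-2, N_2=-3]  = -7; N_5 = 3N_3 - N_1 + 5  [with N_3=-7, N_1=-2]  = -14; N_6 = N_5 + 2N_3 + 6  [with N_5=-14, N_3=-7]  = -22.
Change = 23 − (-22) = 45.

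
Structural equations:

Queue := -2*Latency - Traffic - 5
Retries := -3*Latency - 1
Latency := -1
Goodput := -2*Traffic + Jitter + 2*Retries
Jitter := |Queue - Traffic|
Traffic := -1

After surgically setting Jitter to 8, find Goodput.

14

The intervention breaks the incoming arrows to Jitter: Jitter := |Queue - Traffic| no longer applies, and Jitter = 8.
Retries = -3*Latency - 1  [with Latency=-1]  = 2
Goodput = -2*Traffic + Jitter + 2*Retries  [with Traffic=-1, Jitter=8, Retries=2]  = 14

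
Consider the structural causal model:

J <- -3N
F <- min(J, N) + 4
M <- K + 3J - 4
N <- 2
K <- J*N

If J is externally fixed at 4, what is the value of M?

do(J=4) replaces the equation J <- -3N with the constant J = 4.
K = J*N  [with J=4, N=2]  = 8
M = K + 3J - 4  [with K=8, J=4]  = 16

16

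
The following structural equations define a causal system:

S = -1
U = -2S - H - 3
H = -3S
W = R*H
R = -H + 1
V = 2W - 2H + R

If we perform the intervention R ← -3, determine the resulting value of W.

-9

Intervening sets R = -3 and removes its equation (R = -H + 1).
H = -3S  [with S=-1]  = 3
W = R*H  [with R=-3, H=3]  = -9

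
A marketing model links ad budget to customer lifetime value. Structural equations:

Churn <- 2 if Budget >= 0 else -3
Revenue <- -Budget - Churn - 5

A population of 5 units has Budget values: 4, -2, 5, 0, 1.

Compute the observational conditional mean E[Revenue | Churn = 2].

Conditioning on Churn=2 selects the 4 unit(s) with Budget ∈ {4, 5, 0, 1}. Their Revenue values: -11, -12, -7, -8. Mean = -9.5.

-9.5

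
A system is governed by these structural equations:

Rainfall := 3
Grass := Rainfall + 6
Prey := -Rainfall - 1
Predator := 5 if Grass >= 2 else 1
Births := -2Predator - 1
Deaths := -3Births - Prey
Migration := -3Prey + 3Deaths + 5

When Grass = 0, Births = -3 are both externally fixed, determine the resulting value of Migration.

The joint intervention fixes Grass = 0, Births = -3, removing each variable's own equation.
Prey = -Rainfall - 1  [with Rainfall=3]  = -4
Deaths = -3Births - Prey  [with Births=-3, Prey=-4]  = 13
Migration = -3Prey + 3Deaths + 5  [with Prey=-4, Deaths=13]  = 56

56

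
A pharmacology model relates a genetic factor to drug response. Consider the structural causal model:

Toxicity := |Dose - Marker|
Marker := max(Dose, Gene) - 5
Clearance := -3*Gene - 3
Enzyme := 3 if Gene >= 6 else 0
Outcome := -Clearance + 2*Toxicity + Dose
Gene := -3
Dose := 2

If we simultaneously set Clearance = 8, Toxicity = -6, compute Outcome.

-18

Setting Clearance = 8, Toxicity = -6 by intervention discards those variables' equations.
Outcome = -Clearance + 2*Toxicity + Dose  [with Clearance=8, Toxicity=-6, Dose=2]  = -18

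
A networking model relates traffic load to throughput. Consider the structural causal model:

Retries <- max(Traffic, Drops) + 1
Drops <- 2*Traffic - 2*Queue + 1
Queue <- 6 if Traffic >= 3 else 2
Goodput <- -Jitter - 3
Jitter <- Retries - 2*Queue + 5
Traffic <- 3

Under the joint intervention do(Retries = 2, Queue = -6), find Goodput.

The joint intervention fixes Retries = 2, Queue = -6, removing each variable's own equation.
Jitter = Retries - 2*Queue + 5  [with Retries=2, Queue=-6]  = 19
Goodput = -Jitter - 3  [with Jitter=19]  = -22

-22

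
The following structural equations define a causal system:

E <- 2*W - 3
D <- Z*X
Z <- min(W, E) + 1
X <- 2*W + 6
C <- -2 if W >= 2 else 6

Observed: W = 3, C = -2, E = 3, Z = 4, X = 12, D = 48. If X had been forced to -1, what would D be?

The intervention breaks the incoming arrows to X: X <- 2*W + 6 no longer applies, and X = -1.
E = 2*W - 3  [with W=3]  = 3
Z = min(W, E) + 1  [with W=3, E=3]  = 4
D = Z*X  [with Z=4, X=-1]  = -4

-4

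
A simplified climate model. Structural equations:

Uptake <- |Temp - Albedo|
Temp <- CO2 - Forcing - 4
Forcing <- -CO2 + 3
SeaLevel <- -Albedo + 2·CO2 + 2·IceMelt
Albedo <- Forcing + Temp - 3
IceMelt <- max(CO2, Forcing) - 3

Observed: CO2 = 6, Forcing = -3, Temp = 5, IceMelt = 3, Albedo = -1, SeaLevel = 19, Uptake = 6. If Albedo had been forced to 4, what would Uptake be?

1

Under do(Albedo=4), the mechanism Albedo <- Forcing + Temp - 3 is discarded; Albedo is fixed at 4.
Forcing = -CO2 + 3  [with CO2=6]  = -3
Temp = CO2 - Forcing - 4  [with CO2=6, Forcing=-3]  = 5
Uptake = |Temp - Albedo|  [with Temp=5, Albedo=4]  = 1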